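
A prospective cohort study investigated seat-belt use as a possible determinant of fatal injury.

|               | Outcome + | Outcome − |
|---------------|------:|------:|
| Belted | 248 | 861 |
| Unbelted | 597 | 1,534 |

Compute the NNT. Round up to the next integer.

Risk in treated group = 248/1109 = 0.22362; risk in control = 597/2131 = 0.28015.
Absolute risk reduction = 0.28015 − 0.22362 = 0.05653
NNT = 1 / ARR = 1 / 0.05653 = 17.691 → round up → 18

18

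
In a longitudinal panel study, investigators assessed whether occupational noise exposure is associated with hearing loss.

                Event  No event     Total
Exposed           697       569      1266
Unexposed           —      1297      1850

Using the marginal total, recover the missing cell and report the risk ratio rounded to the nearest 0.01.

The missing cell is in the unexposed row: 1850 − 1297 = 553.
So a = 697, b = 569, c = 553, d = 1297.
RR = [a/(a+b)] / [c/(c+d)] = (697/1266) / (553/1850) = 0.55055/0.29892 = 1.84181

1.84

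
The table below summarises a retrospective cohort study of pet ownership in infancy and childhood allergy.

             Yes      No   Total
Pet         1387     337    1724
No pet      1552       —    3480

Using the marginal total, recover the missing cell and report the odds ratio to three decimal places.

5.113

The missing cell is in the unexposed row: 3480 − 1552 = 1928.
So a = 1387, b = 337, c = 1552, d = 1928.
OR = (a·d)/(b·c) = (1387 × 1928) / (337 × 1552) = 2674136 / 523024 = 5.11284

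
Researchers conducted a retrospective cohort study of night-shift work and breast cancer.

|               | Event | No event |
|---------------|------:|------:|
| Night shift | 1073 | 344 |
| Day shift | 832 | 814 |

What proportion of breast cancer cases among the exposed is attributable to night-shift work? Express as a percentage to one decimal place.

Cells: a = 1073, b = 344, c = 832, d = 814.
Risk in exposed = 1073/1417 = 0.75723; risk in unexposed = 832/1646 = 0.50547.
RR = 0.75723/0.50547 = 1.49808
AR% = (RR − 1)/RR × 100 = (1.49808 − 1)/1.49808 × 100 = 33.2481%

33.2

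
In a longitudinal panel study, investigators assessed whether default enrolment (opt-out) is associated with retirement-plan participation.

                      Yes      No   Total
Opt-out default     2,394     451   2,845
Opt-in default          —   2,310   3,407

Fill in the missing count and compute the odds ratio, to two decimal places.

11.18

The missing cell is in the unexposed row: 3407 − 2310 = 1097.
So a = 2394, b = 451, c = 1097, d = 2310.
OR = (a·d)/(b·c) = (2394 × 2310) / (451 × 1097) = 5530140 / 494747 = 11.17771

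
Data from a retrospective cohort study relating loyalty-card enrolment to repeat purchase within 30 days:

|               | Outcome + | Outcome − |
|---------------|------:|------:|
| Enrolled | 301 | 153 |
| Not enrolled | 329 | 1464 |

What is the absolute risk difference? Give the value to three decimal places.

Cells: a = 301, b = 153, c = 329, d = 1464.
Risk in exposed = 301/454 = 0.662996; risk in unexposed = 329/1793 = 0.183491.
Risk difference = 0.662996 − 0.183491 = 0.479504

0.480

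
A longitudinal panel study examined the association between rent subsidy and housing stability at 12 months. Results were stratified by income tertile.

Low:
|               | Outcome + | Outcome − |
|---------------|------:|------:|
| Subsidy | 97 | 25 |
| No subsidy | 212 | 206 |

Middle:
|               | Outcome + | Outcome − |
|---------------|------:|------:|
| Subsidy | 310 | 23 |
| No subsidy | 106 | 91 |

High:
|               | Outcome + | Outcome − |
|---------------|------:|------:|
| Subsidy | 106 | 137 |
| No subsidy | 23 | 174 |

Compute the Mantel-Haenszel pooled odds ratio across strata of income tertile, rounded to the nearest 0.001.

6.125

OR_MH = Σ(aᵢdᵢ/nᵢ) / Σ(bᵢcᵢ/nᵢ), where nᵢ is the stratum total.
Stratum 1 (Low): n = 540; a·d/n = 97·206/540 = 37.0037; b·c/n = 25·212/540 = 9.8148
Stratum 2 (Middle): n = 530; a·d/n = 310·91/530 = 53.2264; b·c/n = 23·106/530 = 4.6000
Stratum 3 (High): n = 440; a·d/n = 106·174/440 = 41.9182; b·c/n = 137·23/440 = 7.1614
OR_MH = (37.0037 + 53.2264 + 41.9182) / (9.8148 + 4.6000 + 7.1614) = 132.1483 / 21.5762 = 6.12473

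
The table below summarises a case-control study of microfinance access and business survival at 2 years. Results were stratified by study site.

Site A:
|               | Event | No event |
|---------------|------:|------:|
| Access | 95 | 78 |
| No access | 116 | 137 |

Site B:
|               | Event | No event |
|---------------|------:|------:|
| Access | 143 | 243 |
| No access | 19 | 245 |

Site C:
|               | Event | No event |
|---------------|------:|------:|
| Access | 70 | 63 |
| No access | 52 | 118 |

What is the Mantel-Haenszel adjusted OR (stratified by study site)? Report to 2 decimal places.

2.85

OR_MH = Σ(aᵢdᵢ/nᵢ) / Σ(bᵢcᵢ/nᵢ), where nᵢ is the stratum total.
Stratum 1 (Site A): n = 426; a·d/n = 95·137/426 = 30.5516; b·c/n = 78·116/426 = 21.2394
Stratum 2 (Site B): n = 650; a·d/n = 143·245/650 = 53.9000; b·c/n = 243·19/650 = 7.1031
Stratum 3 (Site C): n = 303; a·d/n = 70·118/303 = 27.2607; b·c/n = 63·52/303 = 10.8119
OR_MH = (30.5516 + 53.9000 + 27.2607) / (21.2394 + 7.1031 + 10.8119) = 111.7124 / 39.1544 = 2.85312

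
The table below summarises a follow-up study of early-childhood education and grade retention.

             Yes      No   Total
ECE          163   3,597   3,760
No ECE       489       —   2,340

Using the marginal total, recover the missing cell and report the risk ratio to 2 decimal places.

0.21

The missing cell is in the unexposed row: 2340 − 489 = 1851.
So a = 163, b = 3597, c = 489, d = 1851.
RR = [a/(a+b)] / [c/(c+d)] = (163/3760) / (489/2340) = 0.04335/0.20897 = 0.20745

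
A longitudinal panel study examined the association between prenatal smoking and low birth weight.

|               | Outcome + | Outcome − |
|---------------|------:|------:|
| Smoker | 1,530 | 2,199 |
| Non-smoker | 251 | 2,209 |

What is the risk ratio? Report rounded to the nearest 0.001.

Cells: a = 1530, b = 2199, c = 251, d = 2209.
Risk in exposed = 1530/3729 = 0.41030; risk in unexposed = 251/2460 = 0.10203.
RR = 0.41030 / 0.10203 = 4.02124
The risk among the exposed is 4.02 times that among the unexposed.

4.021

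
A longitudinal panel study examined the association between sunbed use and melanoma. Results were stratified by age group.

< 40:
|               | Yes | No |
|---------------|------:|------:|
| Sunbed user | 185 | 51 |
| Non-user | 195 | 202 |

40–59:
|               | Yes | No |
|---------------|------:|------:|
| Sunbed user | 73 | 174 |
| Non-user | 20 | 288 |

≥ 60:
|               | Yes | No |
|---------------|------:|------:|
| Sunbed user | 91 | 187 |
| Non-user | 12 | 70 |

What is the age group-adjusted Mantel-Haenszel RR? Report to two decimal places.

RR_MH = Σ(aᵢ·n₀ᵢ/nᵢ) / Σ(cᵢ·n₁ᵢ/nᵢ), with n₁ᵢ = aᵢ+bᵢ (exposed), n₀ᵢ = cᵢ+dᵢ (unexposed), nᵢ = n₁ᵢ+n₀ᵢ.
Stratum 1 (< 40): n₁ = 236, n₀ = 397, n = 633; a·n₀/n = 185·397/633 = 116.0269; c·n₁/n = 195·236/633 = 72.7014
Stratum 2 (40–59): n₁ = 247, n₀ = 308, n = 555; a·n₀/n = 73·308/555 = 40.5117; c·n₁/n = 20·247/555 = 8.9009
Stratum 3 (≥ 60): n₁ = 278, n₀ = 82, n = 360; a·n₀/n = 91·82/360 = 20.7278; c·n₁/n = 12·278/360 = 9.2667
RR_MH = (116.0269 + 40.5117 + 20.7278) / (72.7014 + 8.9009 + 9.2667) = 177.2663 / 90.8690 = 1.95079

1.95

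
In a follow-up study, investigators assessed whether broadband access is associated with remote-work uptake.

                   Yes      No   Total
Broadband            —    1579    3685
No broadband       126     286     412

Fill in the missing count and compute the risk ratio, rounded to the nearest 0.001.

1.869

The missing cell is in the exposed row: 3685 − 1579 = 2106.
So a = 2106, b = 1579, c = 126, d = 286.
RR = [a/(a+b)] / [c/(c+d)] = (2106/3685) / (126/412) = 0.57151/0.30583 = 1.86873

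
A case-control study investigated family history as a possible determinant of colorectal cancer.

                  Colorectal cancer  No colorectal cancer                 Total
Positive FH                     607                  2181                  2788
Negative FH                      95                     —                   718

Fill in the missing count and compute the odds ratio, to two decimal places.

The missing cell is in the unexposed row: 718 − 95 = 623.
So a = 607, b = 2181, c = 95, d = 623.
OR = (a·d)/(b·c) = (607 × 623) / (2181 × 95) = 378161 / 207195 = 1.82515

1.83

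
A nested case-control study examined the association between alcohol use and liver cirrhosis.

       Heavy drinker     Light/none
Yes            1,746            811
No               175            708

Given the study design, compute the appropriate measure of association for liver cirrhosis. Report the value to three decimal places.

Reading the table with exposure as columns: a = 1746 (Heavy drinker, case), b = 175 (Heavy drinker, non-case), c = 811 (Light/none, case), d = 708.
This is a nested case-control study: participants were sampled on outcome status, so risks in the source population cannot be estimated directly — relative risk is not valid here. The odds ratio is the appropriate measure.
OR = (a·d)/(b·c) = (1746 × 708) / (175 × 811) = 1236168 / 141925 = 8.71001

8.710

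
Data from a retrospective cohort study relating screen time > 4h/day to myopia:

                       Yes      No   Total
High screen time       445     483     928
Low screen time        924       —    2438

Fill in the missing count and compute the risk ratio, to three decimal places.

The missing cell is in the unexposed row: 2438 − 924 = 1514.
So a = 445, b = 483, c = 924, d = 1514.
RR = [a/(a+b)] / [c/(c+d)] = (445/928) / (924/2438) = 0.47953/0.37900 = 1.26524

1.265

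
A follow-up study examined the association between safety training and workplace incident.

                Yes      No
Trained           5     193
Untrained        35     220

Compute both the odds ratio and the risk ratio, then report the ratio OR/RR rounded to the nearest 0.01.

Cells: a = 5, b = 193, c = 35, d = 220.
OR = (5·220)/(193·35) = 1100/6755 = 0.16284
Risk in exposed = 5/198 = 0.02525; risk in unexposed = 35/255 = 0.13725; RR = 0.18398
OR/RR = 0.16284 / 0.18398 = 0.88510
The outcome is not rare, so the OR lies further from 1 than the RR.

0.89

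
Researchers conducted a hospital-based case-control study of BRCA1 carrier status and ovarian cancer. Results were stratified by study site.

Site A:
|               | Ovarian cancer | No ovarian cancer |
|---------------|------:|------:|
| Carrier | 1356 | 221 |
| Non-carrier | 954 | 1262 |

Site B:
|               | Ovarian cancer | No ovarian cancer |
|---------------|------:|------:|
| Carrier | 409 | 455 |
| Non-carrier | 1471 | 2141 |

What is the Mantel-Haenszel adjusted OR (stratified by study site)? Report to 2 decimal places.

OR_MH = Σ(aᵢdᵢ/nᵢ) / Σ(bᵢcᵢ/nᵢ), where nᵢ is the stratum total.
Stratum 1 (Site A): n = 3793; a·d/n = 1356·1262/3793 = 451.1658; b·c/n = 221·954/3793 = 55.5850
Stratum 2 (Site B): n = 4476; a·d/n = 409·2141/4476 = 195.6365; b·c/n = 455·1471/4476 = 149.5319
OR_MH = (451.1658 + 195.6365) / (55.5850 + 149.5319) = 646.8023 / 205.1170 = 3.15333

3.15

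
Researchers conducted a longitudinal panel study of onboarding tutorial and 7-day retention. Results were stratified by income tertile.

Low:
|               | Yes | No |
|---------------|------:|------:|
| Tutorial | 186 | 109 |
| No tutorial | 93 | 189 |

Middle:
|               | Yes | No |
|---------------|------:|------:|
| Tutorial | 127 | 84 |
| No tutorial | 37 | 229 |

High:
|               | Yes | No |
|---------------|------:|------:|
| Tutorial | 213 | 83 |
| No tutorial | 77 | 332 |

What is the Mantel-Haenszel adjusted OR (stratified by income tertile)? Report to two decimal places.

OR_MH = Σ(aᵢdᵢ/nᵢ) / Σ(bᵢcᵢ/nᵢ), where nᵢ is the stratum total.
Stratum 1 (Low): n = 577; a·d/n = 186·189/577 = 60.9255; b·c/n = 109·93/577 = 17.5685
Stratum 2 (Middle): n = 477; a·d/n = 127·229/477 = 60.9706; b·c/n = 84·37/477 = 6.5157
Stratum 3 (High): n = 705; a·d/n = 213·332/705 = 100.3064; b·c/n = 83·77/705 = 9.0652
OR_MH = (60.9255 + 60.9706 + 100.3064) / (17.5685 + 6.5157 + 9.0652) = 222.2025 / 33.1494 = 6.70306

6.70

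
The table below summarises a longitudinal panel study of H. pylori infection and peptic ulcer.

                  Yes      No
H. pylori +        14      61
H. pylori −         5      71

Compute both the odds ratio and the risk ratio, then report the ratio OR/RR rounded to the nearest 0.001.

1.149

Cells: a = 14, b = 61, c = 5, d = 71.
OR = (14·71)/(61·5) = 994/305 = 3.25902
Risk in exposed = 14/75 = 0.18667; risk in unexposed = 5/76 = 0.06579; RR = 2.83733
OR/RR = 3.25902 / 2.83733 = 1.14862
The outcome is not rare, so the OR lies further from 1 than the RR.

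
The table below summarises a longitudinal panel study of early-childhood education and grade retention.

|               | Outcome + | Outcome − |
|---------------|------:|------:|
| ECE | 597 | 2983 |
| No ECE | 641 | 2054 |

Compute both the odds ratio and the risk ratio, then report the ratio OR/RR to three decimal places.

0.915

Cells: a = 597, b = 2983, c = 641, d = 2054.
OR = (597·2054)/(2983·641) = 1226238/1912103 = 0.64130
Risk in exposed = 597/3580 = 0.16676; risk in unexposed = 641/2695 = 0.23785; RR = 0.70112
OR/RR = 0.64130 / 0.70112 = 0.91468
The outcome is not rare, so the OR lies further from 1 than the RR.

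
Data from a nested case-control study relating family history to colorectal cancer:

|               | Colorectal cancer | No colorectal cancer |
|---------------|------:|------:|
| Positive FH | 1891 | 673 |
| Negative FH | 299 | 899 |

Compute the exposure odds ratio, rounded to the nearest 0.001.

Cells: a = 1891, b = 673, c = 299, d = 899.
OR = (a·d)/(b·c) = (1891 × 899) / (673 × 299) = 1700009 / 201227 = 8.44822
The odds of colorectal cancer are about 8.45 times as high in the positive fh group.

8.448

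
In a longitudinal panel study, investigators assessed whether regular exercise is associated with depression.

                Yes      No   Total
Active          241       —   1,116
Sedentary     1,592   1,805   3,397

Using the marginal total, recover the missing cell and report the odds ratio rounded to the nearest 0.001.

0.312

The missing cell is in the exposed row: 1116 − 241 = 875.
So a = 241, b = 875, c = 1592, d = 1805.
OR = (a·d)/(b·c) = (241 × 1805) / (875 × 1592) = 435005 / 1393000 = 0.31228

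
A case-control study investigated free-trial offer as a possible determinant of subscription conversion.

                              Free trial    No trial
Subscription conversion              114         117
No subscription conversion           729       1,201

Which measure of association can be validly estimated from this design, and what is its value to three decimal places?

1.605

Reading the table with exposure as columns: a = 114 (Free trial, case), b = 729 (Free trial, non-case), c = 117 (No trial, case), d = 1201.
This is a case-control study: participants were sampled on outcome status, so risks in the source population cannot be estimated directly — relative risk is not valid here. The odds ratio is the appropriate measure.
OR = (a·d)/(b·c) = (114 × 1201) / (729 × 117) = 136914 / 85293 = 1.60522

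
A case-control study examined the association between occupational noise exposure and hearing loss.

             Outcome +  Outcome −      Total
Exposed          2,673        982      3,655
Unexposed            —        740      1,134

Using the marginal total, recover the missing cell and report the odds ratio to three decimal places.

The missing cell is in the unexposed row: 1134 − 740 = 394.
So a = 2673, b = 982, c = 394, d = 740.
OR = (a·d)/(b·c) = (2673 × 740) / (982 × 394) = 1978020 / 386908 = 5.11238

5.112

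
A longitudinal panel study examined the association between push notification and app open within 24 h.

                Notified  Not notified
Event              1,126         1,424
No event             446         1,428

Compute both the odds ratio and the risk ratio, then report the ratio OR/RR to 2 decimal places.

Reading the table with exposure as columns: a = 1126 (Notified, case), b = 446 (Notified, non-case), c = 1424 (Not notified, case), d = 1428.
OR = (1126·1428)/(446·1424) = 1607928/635104 = 2.53176
Risk in exposed = 1126/1572 = 0.71628; risk in unexposed = 1424/2852 = 0.49930; RR = 1.43458
OR/RR = 2.53176 / 1.43458 = 1.76480
The outcome is not rare, so the OR lies further from 1 than the RR.

1.76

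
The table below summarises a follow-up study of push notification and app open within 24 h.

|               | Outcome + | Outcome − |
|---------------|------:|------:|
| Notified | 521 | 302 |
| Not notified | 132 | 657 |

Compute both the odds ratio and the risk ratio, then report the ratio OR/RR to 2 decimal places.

2.27

Cells: a = 521, b = 302, c = 132, d = 657.
OR = (521·657)/(302·132) = 342297/39864 = 8.58662
Risk in exposed = 521/823 = 0.63305; risk in unexposed = 132/789 = 0.16730; RR = 3.78391
OR/RR = 8.58662 / 3.78391 = 2.26924
The outcome is not rare, so the OR lies further from 1 than the RR.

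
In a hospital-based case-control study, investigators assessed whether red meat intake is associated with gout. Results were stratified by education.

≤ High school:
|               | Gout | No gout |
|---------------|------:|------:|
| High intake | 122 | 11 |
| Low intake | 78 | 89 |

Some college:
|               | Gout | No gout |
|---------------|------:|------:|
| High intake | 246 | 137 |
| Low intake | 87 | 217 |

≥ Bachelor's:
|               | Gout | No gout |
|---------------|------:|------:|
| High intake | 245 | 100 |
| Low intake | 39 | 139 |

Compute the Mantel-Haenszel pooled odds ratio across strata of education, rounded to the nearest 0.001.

6.470

OR_MH = Σ(aᵢdᵢ/nᵢ) / Σ(bᵢcᵢ/nᵢ), where nᵢ is the stratum total.
Stratum 1 (≤ High school): n = 300; a·d/n = 122·89/300 = 36.1933; b·c/n = 11·78/300 = 2.8600
Stratum 2 (Some college): n = 687; a·d/n = 246·217/687 = 77.7031; b·c/n = 137·87/687 = 17.3493
Stratum 3 (≥ Bachelor's): n = 523; a·d/n = 245·139/523 = 65.1147; b·c/n = 100·39/523 = 7.4570
OR_MH = (36.1933 + 77.7031 + 65.1147) / (2.8600 + 17.3493 + 7.4570) = 179.0111 / 27.6663 = 6.47036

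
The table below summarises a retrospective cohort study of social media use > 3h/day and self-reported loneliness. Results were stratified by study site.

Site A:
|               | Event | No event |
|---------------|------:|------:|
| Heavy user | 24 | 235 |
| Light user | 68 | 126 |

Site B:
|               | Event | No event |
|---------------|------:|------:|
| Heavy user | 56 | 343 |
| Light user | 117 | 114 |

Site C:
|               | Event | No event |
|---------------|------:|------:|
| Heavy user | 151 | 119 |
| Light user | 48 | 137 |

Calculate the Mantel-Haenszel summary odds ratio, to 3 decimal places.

0.558

OR_MH = Σ(aᵢdᵢ/nᵢ) / Σ(bᵢcᵢ/nᵢ), where nᵢ is the stratum total.
Stratum 1 (Site A): n = 453; a·d/n = 24·126/453 = 6.6755; b·c/n = 235·68/453 = 35.2759
Stratum 2 (Site B): n = 630; a·d/n = 56·114/630 = 10.1333; b·c/n = 343·117/630 = 63.7000
Stratum 3 (Site C): n = 455; a·d/n = 151·137/455 = 45.4659; b·c/n = 119·48/455 = 12.5538
OR_MH = (6.6755 + 10.1333 + 45.4659) / (35.2759 + 63.7000 + 12.5538) = 62.2748 / 111.5298 = 0.55837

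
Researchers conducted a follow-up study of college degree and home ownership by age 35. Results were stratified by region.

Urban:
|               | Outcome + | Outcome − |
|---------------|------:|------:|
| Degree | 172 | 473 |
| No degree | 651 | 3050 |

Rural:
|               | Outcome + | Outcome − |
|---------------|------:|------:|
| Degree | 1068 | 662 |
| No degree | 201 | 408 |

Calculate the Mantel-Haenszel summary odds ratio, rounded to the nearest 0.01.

2.40

OR_MH = Σ(aᵢdᵢ/nᵢ) / Σ(bᵢcᵢ/nᵢ), where nᵢ is the stratum total.
Stratum 1 (Urban): n = 4346; a·d/n = 172·3050/4346 = 120.7087; b·c/n = 473·651/4346 = 70.8520
Stratum 2 (Rural): n = 2339; a·d/n = 1068·408/2339 = 186.2950; b·c/n = 662·201/2339 = 56.8884
OR_MH = (120.7087 + 186.2950) / (70.8520 + 56.8884) = 307.0037 / 127.7405 = 2.40334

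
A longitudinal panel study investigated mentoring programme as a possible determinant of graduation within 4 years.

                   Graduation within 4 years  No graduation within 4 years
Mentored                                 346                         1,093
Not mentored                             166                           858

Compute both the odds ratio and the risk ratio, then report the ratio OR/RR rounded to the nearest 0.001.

Cells: a = 346, b = 1093, c = 166, d = 858.
OR = (346·858)/(1093·166) = 296868/181438 = 1.63620
Risk in exposed = 346/1439 = 0.24044; risk in unexposed = 166/1024 = 0.16211; RR = 1.48323
OR/RR = 1.63620 / 1.48323 = 1.10313
The outcome is not rare, so the OR lies further from 1 than the RR.

1.103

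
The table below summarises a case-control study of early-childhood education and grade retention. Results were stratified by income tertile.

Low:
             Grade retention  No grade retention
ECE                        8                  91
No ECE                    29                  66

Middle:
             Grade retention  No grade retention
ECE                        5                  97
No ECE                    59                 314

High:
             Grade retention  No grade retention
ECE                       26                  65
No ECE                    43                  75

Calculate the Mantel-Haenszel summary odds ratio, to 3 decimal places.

OR_MH = Σ(aᵢdᵢ/nᵢ) / Σ(bᵢcᵢ/nᵢ), where nᵢ is the stratum total.
Stratum 1 (Low): n = 194; a·d/n = 8·66/194 = 2.7216; b·c/n = 91·29/194 = 13.6031
Stratum 2 (Middle): n = 475; a·d/n = 5·314/475 = 3.3053; b·c/n = 97·59/475 = 12.0484
Stratum 3 (High): n = 209; a·d/n = 26·75/209 = 9.3301; b·c/n = 65·43/209 = 13.3732
OR_MH = (2.7216 + 3.3053 + 9.3301) / (13.6031 + 12.0484 + 13.3732) = 15.3571 / 39.0247 = 0.39352

0.394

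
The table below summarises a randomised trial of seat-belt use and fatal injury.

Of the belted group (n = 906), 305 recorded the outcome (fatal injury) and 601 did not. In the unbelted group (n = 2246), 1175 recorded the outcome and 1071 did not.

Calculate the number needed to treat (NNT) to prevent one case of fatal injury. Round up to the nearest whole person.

Risk in treated group = 305/906 = 0.33664; risk in control = 1175/2246 = 0.52315.
Absolute risk reduction = 0.52315 − 0.33664 = 0.18651
NNT = 1 / ARR = 1 / 0.18651 = 5.362 → round up → 6

6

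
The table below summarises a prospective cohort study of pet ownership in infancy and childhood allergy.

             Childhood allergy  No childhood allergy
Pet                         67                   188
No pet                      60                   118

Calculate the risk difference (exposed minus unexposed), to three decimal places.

Cells: a = 67, b = 188, c = 60, d = 118.
Risk in exposed = 67/255 = 0.262745; risk in unexposed = 60/178 = 0.337079.
Risk difference = 0.262745 − 0.337079 = -0.074334

-0.074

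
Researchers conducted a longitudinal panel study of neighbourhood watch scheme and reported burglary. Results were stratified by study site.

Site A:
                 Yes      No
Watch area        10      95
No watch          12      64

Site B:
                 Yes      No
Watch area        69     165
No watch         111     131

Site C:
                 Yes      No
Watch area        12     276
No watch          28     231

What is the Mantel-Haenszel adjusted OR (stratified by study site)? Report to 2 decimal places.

OR_MH = Σ(aᵢdᵢ/nᵢ) / Σ(bᵢcᵢ/nᵢ), where nᵢ is the stratum total.
Stratum 1 (Site A): n = 181; a·d/n = 10·64/181 = 3.5359; b·c/n = 95·12/181 = 6.2983
Stratum 2 (Site B): n = 476; a·d/n = 69·131/476 = 18.9895; b·c/n = 165·111/476 = 38.4769
Stratum 3 (Site C): n = 547; a·d/n = 12·231/547 = 5.0676; b·c/n = 276·28/547 = 14.1280
OR_MH = (3.5359 + 18.9895 + 5.0676) / (6.2983 + 38.4769 + 14.1280) = 27.5930 / 58.9032 = 0.46845

0.47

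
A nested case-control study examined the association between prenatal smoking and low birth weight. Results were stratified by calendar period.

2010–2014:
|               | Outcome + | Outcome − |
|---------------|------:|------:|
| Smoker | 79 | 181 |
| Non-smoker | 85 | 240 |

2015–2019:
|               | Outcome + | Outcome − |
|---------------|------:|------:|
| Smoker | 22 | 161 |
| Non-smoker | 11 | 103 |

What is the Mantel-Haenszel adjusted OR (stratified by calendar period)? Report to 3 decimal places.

OR_MH = Σ(aᵢdᵢ/nᵢ) / Σ(bᵢcᵢ/nᵢ), where nᵢ is the stratum total.
Stratum 1 (2010–2014): n = 585; a·d/n = 79·240/585 = 32.4103; b·c/n = 181·85/585 = 26.2991
Stratum 2 (2015–2019): n = 297; a·d/n = 22·103/297 = 7.6296; b·c/n = 161·11/297 = 5.9630
OR_MH = (32.4103 + 7.6296) / (26.2991 + 5.9630) = 40.0399 / 32.2621 = 1.24108

1.241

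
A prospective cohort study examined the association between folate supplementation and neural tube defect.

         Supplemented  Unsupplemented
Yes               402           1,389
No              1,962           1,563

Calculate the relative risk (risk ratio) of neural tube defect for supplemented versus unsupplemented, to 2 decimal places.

Reading the table with exposure as columns: a = 402 (Supplemented, case), b = 1962 (Supplemented, non-case), c = 1389 (Unsupplemented, case), d = 1563.
Risk in exposed = 402/2364 = 0.17005; risk in unexposed = 1389/2952 = 0.47053.
RR = 0.17005 / 0.47053 = 0.36140
The risk is 64% lower among the exposed than among the unexposed.

0.36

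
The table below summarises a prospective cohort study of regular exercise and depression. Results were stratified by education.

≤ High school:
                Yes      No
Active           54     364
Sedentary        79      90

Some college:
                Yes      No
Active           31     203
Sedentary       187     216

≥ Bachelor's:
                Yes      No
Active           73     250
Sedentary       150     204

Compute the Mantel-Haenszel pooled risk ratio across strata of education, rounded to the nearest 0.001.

RR_MH = Σ(aᵢ·n₀ᵢ/nᵢ) / Σ(cᵢ·n₁ᵢ/nᵢ), with n₁ᵢ = aᵢ+bᵢ (exposed), n₀ᵢ = cᵢ+dᵢ (unexposed), nᵢ = n₁ᵢ+n₀ᵢ.
Stratum 1 (≤ High school): n₁ = 418, n₀ = 169, n = 587; a·n₀/n = 54·169/587 = 15.5468; c·n₁/n = 79·418/587 = 56.2555
Stratum 2 (Some college): n₁ = 234, n₀ = 403, n = 637; a·n₀/n = 31·403/637 = 19.6122; c·n₁/n = 187·234/637 = 68.6939
Stratum 3 (≥ Bachelor's): n₁ = 323, n₀ = 354, n = 677; a·n₀/n = 73·354/677 = 38.1713; c·n₁/n = 150·323/677 = 71.5657
RR_MH = (15.5468 + 19.6122 + 38.1713) / (56.2555 + 68.6939 + 71.5657) = 73.3304 / 196.5151 = 0.37315

0.373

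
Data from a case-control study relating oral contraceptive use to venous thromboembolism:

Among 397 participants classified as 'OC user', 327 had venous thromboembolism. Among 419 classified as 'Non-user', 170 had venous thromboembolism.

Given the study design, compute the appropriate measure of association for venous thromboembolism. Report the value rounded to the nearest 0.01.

From the description: a = 327, b = 70, c = 170, d = 249.
This is a case-control study: participants were sampled on outcome status, so risks in the source population cannot be estimated directly — relative risk is not valid here. The odds ratio is the appropriate measure.
OR = (a·d)/(b·c) = (327 × 249) / (70 × 170) = 81423 / 11900 = 6.84227

6.84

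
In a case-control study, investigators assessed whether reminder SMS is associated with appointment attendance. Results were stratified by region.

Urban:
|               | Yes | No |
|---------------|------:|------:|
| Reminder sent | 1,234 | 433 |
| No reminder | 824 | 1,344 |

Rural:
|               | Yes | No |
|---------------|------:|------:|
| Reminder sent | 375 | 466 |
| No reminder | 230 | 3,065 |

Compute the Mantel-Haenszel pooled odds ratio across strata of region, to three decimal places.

5.972

OR_MH = Σ(aᵢdᵢ/nᵢ) / Σ(bᵢcᵢ/nᵢ), where nᵢ is the stratum total.
Stratum 1 (Urban): n = 3835; a·d/n = 1234·1344/3835 = 432.4631; b·c/n = 433·824/3835 = 93.0357
Stratum 2 (Rural): n = 4136; a·d/n = 375·3065/4136 = 277.8953; b·c/n = 466·230/4136 = 25.9139
OR_MH = (432.4631 + 277.8953) / (93.0357 + 25.9139) = 710.3584 / 118.9497 = 5.97193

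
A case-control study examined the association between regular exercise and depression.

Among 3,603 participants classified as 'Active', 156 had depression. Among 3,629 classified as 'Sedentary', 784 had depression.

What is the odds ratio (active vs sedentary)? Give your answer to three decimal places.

From the description: a = 156, b = 3447, c = 784, d = 2845.
OR = (a·d)/(b·c) = (156 × 2845) / (3447 × 784) = 443820 / 2702448 = 0.16423
Exposure is associated with lower odds of depression (OR = 0.16 < 1).

0.164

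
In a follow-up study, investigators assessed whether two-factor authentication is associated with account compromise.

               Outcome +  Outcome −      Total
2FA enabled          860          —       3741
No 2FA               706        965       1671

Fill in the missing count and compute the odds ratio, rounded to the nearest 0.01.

The missing cell is in the exposed row: 3741 − 860 = 2881.
So a = 860, b = 2881, c = 706, d = 965.
OR = (a·d)/(b·c) = (860 × 965) / (2881 × 706) = 829900 / 2033986 = 0.40802

0.41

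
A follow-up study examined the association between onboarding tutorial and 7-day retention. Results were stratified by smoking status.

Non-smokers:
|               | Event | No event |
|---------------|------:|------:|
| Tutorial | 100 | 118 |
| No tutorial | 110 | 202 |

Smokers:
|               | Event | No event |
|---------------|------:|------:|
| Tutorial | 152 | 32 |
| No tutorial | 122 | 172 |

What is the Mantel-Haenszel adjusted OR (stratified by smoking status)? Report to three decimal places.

OR_MH = Σ(aᵢdᵢ/nᵢ) / Σ(bᵢcᵢ/nᵢ), where nᵢ is the stratum total.
Stratum 1 (Non-smokers): n = 530; a·d/n = 100·202/530 = 38.1132; b·c/n = 118·110/530 = 24.4906
Stratum 2 (Smokers): n = 478; a·d/n = 152·172/478 = 54.6946; b·c/n = 32·122/478 = 8.1674
OR_MH = (38.1132 + 54.6946) / (24.4906 + 8.1674) = 92.8078 / 32.6579 = 2.84181

2.842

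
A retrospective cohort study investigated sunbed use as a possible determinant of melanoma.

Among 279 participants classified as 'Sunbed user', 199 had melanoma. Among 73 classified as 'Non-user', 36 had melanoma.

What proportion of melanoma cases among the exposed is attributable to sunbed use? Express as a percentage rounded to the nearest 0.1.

From the description: a = 199, b = 80, c = 36, d = 37.
Risk in exposed = 199/279 = 0.71326; risk in unexposed = 36/73 = 0.49315.
RR = 0.71326/0.49315 = 1.44634
AR% = (RR − 1)/RR × 100 = (1.44634 − 1)/1.44634 × 100 = 30.8598%

30.9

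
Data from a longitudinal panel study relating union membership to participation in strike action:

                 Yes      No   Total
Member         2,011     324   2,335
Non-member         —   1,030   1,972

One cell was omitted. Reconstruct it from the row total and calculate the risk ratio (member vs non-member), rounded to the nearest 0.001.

1.803

The missing cell is in the unexposed row: 1972 − 1030 = 942.
So a = 2011, b = 324, c = 942, d = 1030.
RR = [a/(a+b)] / [c/(c+d)] = (2011/2335) / (942/1972) = 0.86124/0.47769 = 1.80294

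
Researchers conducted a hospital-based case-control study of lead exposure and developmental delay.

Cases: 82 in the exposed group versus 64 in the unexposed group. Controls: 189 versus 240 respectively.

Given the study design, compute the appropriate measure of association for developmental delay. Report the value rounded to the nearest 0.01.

From the description: a = 82, b = 189, c = 64, d = 240.
This is a hospital-based case-control study: participants were sampled on outcome status, so risks in the source population cannot be estimated directly — relative risk is not valid here. The odds ratio is the appropriate measure.
OR = (a·d)/(b·c) = (82 × 240) / (189 × 64) = 19680 / 12096 = 1.62698

1.63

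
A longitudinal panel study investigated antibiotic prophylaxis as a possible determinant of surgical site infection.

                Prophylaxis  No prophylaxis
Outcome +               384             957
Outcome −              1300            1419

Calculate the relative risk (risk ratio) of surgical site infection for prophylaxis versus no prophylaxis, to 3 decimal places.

0.566

Reading the table with exposure as columns: a = 384 (Prophylaxis, case), b = 1300 (Prophylaxis, non-case), c = 957 (No prophylaxis, case), d = 1419.
Risk in exposed = 384/1684 = 0.22803; risk in unexposed = 957/2376 = 0.40278.
RR = 0.22803 / 0.40278 = 0.56614
The risk is 43% lower among the exposed than among the unexposed.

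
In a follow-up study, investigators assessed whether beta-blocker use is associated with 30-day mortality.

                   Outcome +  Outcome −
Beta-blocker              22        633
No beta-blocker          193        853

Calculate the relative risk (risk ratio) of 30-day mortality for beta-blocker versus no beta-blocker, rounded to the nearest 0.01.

0.18

Cells: a = 22, b = 633, c = 193, d = 853.
Risk in exposed = 22/655 = 0.03359; risk in unexposed = 193/1046 = 0.18451.
RR = 0.03359 / 0.18451 = 0.18204
The risk is 82% lower among the exposed than among the unexposed.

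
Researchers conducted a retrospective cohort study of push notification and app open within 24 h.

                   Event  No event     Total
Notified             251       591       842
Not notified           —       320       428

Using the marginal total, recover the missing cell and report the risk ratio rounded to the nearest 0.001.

1.181

The missing cell is in the unexposed row: 428 − 320 = 108.
So a = 251, b = 591, c = 108, d = 320.
RR = [a/(a+b)] / [c/(c+d)] = (251/842) / (108/428) = 0.29810/0.25234 = 1.18136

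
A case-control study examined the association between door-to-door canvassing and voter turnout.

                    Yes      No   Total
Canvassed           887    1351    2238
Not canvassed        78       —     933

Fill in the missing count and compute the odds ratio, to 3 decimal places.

7.197

The missing cell is in the unexposed row: 933 − 78 = 855.
So a = 887, b = 1351, c = 78, d = 855.
OR = (a·d)/(b·c) = (887 × 855) / (1351 × 78) = 758385 / 105378 = 7.19681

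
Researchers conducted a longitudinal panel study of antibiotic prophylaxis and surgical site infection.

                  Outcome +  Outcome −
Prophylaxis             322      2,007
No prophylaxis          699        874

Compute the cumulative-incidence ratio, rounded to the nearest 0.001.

Cells: a = 322, b = 2007, c = 699, d = 874.
Risk in exposed = 322/2329 = 0.13826; risk in unexposed = 699/1573 = 0.44437.
RR = 0.13826 / 0.44437 = 0.31113
The risk is 69% lower among the exposed than among the unexposed.

0.311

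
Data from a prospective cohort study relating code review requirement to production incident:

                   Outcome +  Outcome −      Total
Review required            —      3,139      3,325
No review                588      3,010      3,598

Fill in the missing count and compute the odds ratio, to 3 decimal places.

0.303

The missing cell is in the exposed row: 3325 − 3139 = 186.
So a = 186, b = 3139, c = 588, d = 3010.
OR = (a·d)/(b·c) = (186 × 3010) / (3139 × 588) = 559860 / 1845732 = 0.30333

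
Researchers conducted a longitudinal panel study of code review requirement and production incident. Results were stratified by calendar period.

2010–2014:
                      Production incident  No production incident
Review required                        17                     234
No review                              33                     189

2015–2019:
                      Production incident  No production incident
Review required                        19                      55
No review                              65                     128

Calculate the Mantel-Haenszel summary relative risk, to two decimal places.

RR_MH = Σ(aᵢ·n₀ᵢ/nᵢ) / Σ(cᵢ·n₁ᵢ/nᵢ), with n₁ᵢ = aᵢ+bᵢ (exposed), n₀ᵢ = cᵢ+dᵢ (unexposed), nᵢ = n₁ᵢ+n₀ᵢ.
Stratum 1 (2010–2014): n₁ = 251, n₀ = 222, n = 473; a·n₀/n = 17·222/473 = 7.9789; c·n₁/n = 33·251/473 = 17.5116
Stratum 2 (2015–2019): n₁ = 74, n₀ = 193, n = 267; a·n₀/n = 19·193/267 = 13.7341; c·n₁/n = 65·74/267 = 18.0150
RR_MH = (7.9789 + 13.7341) / (17.5116 + 18.0150) = 21.7129 / 35.5266 = 0.61117

0.61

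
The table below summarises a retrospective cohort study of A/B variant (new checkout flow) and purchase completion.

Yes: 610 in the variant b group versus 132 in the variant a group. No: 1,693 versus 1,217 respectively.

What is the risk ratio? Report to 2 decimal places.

From the description: a = 610, b = 1693, c = 132, d = 1217.
Risk in exposed = 610/2303 = 0.26487; risk in unexposed = 132/1349 = 0.09785.
RR = 0.26487 / 0.09785 = 2.70691
The risk among the exposed is 2.71 times that among the unexposed.

2.71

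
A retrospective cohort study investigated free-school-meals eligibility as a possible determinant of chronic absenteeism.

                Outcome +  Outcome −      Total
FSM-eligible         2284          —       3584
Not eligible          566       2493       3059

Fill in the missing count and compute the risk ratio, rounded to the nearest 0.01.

The missing cell is in the exposed row: 3584 − 2284 = 1300.
So a = 2284, b = 1300, c = 566, d = 2493.
RR = [a/(a+b)] / [c/(c+d)] = (2284/3584) / (566/3059) = 0.63728/0.18503 = 3.44422

3.44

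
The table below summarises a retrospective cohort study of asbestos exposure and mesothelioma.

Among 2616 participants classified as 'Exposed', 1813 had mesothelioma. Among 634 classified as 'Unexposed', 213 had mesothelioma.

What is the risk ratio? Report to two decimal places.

2.06

From the description: a = 1813, b = 803, c = 213, d = 421.
Risk in exposed = 1813/2616 = 0.69304; risk in unexposed = 213/634 = 0.33596.
RR = 0.69304 / 0.33596 = 2.06286
The risk among the exposed is 2.06 times that among the unexposed.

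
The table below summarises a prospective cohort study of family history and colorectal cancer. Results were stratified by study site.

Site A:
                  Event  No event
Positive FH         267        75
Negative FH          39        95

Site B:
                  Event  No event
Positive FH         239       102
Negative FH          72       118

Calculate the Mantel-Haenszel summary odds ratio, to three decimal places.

5.326

OR_MH = Σ(aᵢdᵢ/nᵢ) / Σ(bᵢcᵢ/nᵢ), where nᵢ is the stratum total.
Stratum 1 (Site A): n = 476; a·d/n = 267·95/476 = 53.2878; b·c/n = 75·39/476 = 6.1450
Stratum 2 (Site B): n = 531; a·d/n = 239·118/531 = 53.1111; b·c/n = 102·72/531 = 13.8305
OR_MH = (53.2878 + 53.1111) / (6.1450 + 13.8305) = 106.3989 / 19.9755 = 5.32648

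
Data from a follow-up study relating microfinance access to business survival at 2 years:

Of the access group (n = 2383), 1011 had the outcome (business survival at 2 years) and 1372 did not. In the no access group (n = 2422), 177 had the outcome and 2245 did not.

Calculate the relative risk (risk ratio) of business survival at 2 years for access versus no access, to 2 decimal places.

5.81

From the description: a = 1011, b = 1372, c = 177, d = 2245.
Risk in exposed = 1011/2383 = 0.42426; risk in unexposed = 177/2422 = 0.07308.
RR = 0.42426 / 0.07308 = 5.80534
The risk among the exposed is 5.81 times that among the unexposed.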